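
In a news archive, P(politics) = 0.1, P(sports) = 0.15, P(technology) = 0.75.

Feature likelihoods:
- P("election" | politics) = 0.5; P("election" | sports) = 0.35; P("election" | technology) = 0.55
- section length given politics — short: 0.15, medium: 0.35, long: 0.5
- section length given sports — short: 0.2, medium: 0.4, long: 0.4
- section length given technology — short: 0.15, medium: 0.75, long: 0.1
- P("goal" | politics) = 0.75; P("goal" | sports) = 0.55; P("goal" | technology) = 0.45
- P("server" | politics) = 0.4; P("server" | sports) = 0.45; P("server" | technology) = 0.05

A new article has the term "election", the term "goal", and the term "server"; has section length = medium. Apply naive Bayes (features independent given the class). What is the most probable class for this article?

politics: 0.1 × 0.5 × 0.35 × 0.75 × 0.4 = 0.00525
sports: 0.15 × 0.35 × 0.4 × 0.55 × 0.45 = 0.0051975
technology: 0.75 × 0.55 × 0.75 × 0.45 × 0.05 = 0.0069609375
Highest score → technology.

technology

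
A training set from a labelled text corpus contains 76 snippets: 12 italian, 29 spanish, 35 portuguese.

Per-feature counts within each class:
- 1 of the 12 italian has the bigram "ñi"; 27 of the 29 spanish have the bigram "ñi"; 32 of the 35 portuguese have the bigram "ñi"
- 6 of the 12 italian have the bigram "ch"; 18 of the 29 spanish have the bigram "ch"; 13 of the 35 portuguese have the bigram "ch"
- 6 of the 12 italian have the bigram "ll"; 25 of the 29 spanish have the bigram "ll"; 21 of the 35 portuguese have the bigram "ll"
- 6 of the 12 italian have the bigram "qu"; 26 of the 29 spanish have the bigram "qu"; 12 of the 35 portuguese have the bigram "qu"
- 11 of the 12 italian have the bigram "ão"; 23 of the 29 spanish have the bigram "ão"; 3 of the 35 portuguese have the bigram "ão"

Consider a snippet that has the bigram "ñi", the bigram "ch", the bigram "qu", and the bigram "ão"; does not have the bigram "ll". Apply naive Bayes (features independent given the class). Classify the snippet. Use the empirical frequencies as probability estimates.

spanish

italian: (12/76) × (1/12) × (6/12) × (6/12) × (6/12) × (11/12) ≈ 0.00150768
spanish: (29/76) × (27/29) × (18/29) × (4/29) × (26/29) × (23/29) ≈ 0.0216268
portuguese: (35/76) × (32/35) × (13/35) × (14/35) × (12/35) × (3/35) ≈ 0.00183839
Highest score → spanish.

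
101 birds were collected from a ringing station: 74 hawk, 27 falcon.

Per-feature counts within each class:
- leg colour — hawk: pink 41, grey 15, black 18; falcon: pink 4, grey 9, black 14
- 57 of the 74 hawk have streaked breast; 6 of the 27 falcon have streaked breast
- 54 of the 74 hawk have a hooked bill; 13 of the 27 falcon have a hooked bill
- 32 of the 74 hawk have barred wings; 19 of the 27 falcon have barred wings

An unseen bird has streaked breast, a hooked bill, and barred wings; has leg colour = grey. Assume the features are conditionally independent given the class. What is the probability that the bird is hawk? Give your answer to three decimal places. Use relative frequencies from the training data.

hawk: (74/101) × (15/74) × (57/74) × (54/74) × (32/74) ≈ 0.0360988
falcon: (27/101) × (9/27) × (6/27) × (13/27) × (19/27) ≈ 0.00670931
P(hawk | x) = 0.0360988 / 0.04280811 ≈ 0.843

0.843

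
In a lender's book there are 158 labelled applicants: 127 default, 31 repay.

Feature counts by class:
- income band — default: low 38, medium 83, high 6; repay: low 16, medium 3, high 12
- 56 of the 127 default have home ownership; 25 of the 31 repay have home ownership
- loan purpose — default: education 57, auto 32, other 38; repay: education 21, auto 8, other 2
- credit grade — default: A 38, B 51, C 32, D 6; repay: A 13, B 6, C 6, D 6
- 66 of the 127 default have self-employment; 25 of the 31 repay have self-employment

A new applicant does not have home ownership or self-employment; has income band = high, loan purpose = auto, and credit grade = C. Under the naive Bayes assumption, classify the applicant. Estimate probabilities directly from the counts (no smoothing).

default

default: (127/158) × (6/127) × (71/127) × (32/127) × (32/127) × (61/127) ≈ 0.000647392
repay: (31/158) × (12/31) × (6/31) × (8/31) × (6/31) × (6/31) ≈ 0.000142109
Highest score → default.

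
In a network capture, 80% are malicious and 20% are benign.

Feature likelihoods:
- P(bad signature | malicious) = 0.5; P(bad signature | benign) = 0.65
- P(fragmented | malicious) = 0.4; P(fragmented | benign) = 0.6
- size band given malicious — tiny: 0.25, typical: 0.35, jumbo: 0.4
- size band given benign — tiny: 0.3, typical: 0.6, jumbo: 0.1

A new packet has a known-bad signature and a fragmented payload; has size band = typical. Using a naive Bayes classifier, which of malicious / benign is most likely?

malicious

malicious: 0.8 × 0.5 × 0.4 × 0.35 = 0.056
benign: 0.2 × 0.65 × 0.6 × 0.6 = 0.0468
Highest score → malicious.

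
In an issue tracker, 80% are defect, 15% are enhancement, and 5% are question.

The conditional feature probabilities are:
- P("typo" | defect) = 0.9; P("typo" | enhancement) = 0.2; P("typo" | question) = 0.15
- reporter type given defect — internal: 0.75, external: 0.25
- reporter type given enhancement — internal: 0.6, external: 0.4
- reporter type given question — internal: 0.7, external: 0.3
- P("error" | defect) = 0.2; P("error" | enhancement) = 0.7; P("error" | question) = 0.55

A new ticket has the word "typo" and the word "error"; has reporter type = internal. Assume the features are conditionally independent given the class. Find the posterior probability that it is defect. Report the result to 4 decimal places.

defect: 0.8 × 0.9 × 0.75 × 0.2 = 0.108
enhancement: 0.15 × 0.2 × 0.6 × 0.7 = 0.0126
question: 0.05 × 0.15 × 0.7 × 0.55 = 0.0028875
P(defect | x) = 0.108 / 0.1234875 ≈ 0.8746

0.8746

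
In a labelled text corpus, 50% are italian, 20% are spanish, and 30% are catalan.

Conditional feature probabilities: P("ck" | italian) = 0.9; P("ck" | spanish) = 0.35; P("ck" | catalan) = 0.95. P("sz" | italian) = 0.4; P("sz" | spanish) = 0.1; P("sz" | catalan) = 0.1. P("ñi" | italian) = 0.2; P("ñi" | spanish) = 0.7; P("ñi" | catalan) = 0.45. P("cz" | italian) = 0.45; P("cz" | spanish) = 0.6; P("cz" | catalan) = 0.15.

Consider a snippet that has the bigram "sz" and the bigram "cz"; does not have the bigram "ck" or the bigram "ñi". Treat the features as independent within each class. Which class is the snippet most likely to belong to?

italian: 0.5 × (1−0.9) × 0.4 × (1−0.2) × 0.45 = 0.0072
spanish: 0.2 × (1−0.35) × 0.1 × (1−0.7) × 0.6 = 0.00234
catalan: 0.3 × (1−0.95) × 0.1 × (1−0.45) × 0.15 = 0.00012375
Highest score → italian.

italian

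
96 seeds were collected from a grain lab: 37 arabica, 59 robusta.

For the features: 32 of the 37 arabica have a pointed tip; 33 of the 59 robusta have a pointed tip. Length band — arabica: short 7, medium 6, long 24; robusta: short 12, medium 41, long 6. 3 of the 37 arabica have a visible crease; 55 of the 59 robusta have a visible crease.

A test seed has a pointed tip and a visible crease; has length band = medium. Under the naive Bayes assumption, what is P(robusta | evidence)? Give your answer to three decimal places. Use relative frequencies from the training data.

0.981

arabica: (37/96) × (32/37) × (6/37) × (3/37) ≈ 0.00438276
robusta: (59/96) × (33/59) × (41/59) × (55/59) ≈ 0.222682
P(robusta | x) = 0.222682 / 0.22706476 ≈ 0.981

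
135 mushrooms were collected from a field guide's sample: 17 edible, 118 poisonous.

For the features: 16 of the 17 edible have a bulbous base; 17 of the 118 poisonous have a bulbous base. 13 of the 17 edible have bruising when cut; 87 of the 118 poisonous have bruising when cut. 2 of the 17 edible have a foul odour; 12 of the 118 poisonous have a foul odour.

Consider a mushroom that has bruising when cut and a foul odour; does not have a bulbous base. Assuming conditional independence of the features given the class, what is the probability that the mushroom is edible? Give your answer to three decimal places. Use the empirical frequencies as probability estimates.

0.012

edible: (17/135) × (1/17) × (13/17) × (2/17) ≈ 0.00066641
poisonous: (118/135) × (101/118) × (87/118) × (12/118) ≈ 0.056095
P(edible | x) = 0.00066641 / 0.05676141 ≈ 0.012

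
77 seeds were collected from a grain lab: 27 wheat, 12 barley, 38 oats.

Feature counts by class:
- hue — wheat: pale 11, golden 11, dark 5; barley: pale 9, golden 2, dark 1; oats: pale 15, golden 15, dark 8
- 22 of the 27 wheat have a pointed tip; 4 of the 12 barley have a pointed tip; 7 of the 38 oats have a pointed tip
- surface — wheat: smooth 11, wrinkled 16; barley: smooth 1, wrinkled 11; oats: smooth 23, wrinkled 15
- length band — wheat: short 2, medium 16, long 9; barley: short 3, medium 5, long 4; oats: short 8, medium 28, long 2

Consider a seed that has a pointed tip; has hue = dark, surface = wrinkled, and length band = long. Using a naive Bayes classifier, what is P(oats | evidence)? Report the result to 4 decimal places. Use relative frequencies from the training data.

wheat: (27/77) × (5/27) × (22/27) × (16/27) × (9/27) ≈ 0.0104514
barley: (12/77) × (1/12) × (4/12) × (11/12) × (4/12) ≈ 0.00132275
oats: (38/77) × (8/38) × (7/38) × (15/38) × (2/38) ≈ 0.00039762
P(oats | x) = 0.00039762 / 0.01217177 ≈ 0.0327

0.0327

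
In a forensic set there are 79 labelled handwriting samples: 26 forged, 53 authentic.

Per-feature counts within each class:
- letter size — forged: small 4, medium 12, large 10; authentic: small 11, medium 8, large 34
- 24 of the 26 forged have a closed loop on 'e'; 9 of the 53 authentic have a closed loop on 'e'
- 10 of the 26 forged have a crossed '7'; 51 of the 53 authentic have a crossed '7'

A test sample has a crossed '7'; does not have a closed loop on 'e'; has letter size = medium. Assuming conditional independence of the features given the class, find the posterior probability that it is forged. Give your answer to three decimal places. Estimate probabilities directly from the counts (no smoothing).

0.053

forged: (26/79) × (12/26) × (2/26) × (10/26) ≈ 0.00449405
authentic: (53/79) × (8/53) × (44/53) × (51/53) ≈ 0.0808973
P(forged | x) = 0.00449405 / 0.08539135 ≈ 0.053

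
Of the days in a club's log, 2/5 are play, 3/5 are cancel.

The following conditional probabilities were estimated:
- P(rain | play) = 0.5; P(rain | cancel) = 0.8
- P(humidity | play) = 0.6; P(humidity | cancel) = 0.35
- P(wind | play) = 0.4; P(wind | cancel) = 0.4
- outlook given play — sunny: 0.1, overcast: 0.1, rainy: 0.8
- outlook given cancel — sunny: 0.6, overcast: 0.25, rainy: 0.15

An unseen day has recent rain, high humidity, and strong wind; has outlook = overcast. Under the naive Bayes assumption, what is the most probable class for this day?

cancel

play: 0.4 × 0.5 × 0.6 × 0.4 × 0.1 = 0.0048
cancel: 0.6 × 0.8 × 0.35 × 0.4 × 0.25 = 0.0168
Highest score → cancel.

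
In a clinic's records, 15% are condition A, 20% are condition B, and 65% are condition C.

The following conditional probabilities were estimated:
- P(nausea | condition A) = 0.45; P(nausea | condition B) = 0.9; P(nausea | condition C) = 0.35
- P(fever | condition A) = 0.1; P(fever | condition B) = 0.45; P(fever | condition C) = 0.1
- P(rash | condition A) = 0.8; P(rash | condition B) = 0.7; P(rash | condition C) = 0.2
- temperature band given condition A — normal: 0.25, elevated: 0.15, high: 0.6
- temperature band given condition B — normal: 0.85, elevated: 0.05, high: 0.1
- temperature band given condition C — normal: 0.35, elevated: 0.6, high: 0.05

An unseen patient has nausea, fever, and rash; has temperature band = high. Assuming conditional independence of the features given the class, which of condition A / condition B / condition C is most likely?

condition B

condition A: 0.15 × 0.45 × 0.1 × 0.8 × 0.6 = 0.00324
condition B: 0.2 × 0.9 × 0.45 × 0.7 × 0.1 = 0.00567
condition C: 0.65 × 0.35 × 0.1 × 0.2 × 0.05 = 0.0002275
Highest score → condition B.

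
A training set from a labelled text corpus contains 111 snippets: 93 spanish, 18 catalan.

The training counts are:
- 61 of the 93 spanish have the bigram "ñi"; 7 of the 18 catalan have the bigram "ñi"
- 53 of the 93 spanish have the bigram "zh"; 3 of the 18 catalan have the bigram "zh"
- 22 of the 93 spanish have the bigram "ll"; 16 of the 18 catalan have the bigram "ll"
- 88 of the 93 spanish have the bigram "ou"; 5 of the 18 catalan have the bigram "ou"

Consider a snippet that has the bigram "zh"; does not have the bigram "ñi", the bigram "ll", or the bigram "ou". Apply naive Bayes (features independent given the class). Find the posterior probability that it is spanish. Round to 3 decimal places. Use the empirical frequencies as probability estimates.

0.836

spanish: (93/111) × (32/93) × (53/93) × (71/93) × (5/93) ≈ 0.00674345
catalan: (18/111) × (11/18) × (3/18) × (2/18) × (13/18) ≈ 0.0013254
P(spanish | x) = 0.00674345 / 0.00806885 ≈ 0.836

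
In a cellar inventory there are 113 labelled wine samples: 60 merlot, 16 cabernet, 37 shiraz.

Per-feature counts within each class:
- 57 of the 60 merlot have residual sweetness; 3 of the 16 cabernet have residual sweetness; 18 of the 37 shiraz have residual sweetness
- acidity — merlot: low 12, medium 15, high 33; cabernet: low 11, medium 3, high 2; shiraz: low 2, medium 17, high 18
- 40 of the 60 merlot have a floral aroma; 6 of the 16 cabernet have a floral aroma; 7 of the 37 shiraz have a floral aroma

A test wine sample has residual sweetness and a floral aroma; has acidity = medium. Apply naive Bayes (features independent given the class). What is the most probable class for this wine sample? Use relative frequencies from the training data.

merlot

merlot: (60/113) × (57/60) × (15/60) × (40/60) ≈ 0.0840708
cabernet: (16/113) × (3/16) × (3/16) × (6/16) ≈ 0.0018667
shiraz: (37/113) × (18/37) × (17/37) × (7/37) ≈ 0.0138464
Highest score → merlot.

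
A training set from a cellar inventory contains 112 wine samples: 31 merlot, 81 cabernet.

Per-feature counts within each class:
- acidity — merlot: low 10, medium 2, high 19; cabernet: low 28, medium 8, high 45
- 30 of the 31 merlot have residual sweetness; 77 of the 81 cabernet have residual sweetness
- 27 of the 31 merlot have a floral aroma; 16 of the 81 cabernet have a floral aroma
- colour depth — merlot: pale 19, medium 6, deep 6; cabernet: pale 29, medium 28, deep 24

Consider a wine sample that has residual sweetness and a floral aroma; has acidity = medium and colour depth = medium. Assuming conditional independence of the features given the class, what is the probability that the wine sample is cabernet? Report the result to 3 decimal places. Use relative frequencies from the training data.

0.614

merlot: (31/112) × (2/31) × (30/31) × (27/31) × (6/31) ≈ 0.00291315
cabernet: (81/112) × (8/81) × (77/81) × (16/81) × (28/81) ≈ 0.00463645
P(cabernet | x) = 0.00463645 / 0.0075496 ≈ 0.614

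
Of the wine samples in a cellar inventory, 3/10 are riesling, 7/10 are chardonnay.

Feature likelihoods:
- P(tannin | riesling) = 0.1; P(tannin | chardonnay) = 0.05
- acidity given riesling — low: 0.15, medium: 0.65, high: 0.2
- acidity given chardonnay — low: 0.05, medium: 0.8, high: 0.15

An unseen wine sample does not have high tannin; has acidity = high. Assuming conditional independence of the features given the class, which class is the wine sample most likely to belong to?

riesling: 0.3 × (1−0.1) × 0.2 = 0.054
chardonnay: 0.7 × (1−0.05) × 0.15 = 0.09975
Highest score → chardonnay.

chardonnay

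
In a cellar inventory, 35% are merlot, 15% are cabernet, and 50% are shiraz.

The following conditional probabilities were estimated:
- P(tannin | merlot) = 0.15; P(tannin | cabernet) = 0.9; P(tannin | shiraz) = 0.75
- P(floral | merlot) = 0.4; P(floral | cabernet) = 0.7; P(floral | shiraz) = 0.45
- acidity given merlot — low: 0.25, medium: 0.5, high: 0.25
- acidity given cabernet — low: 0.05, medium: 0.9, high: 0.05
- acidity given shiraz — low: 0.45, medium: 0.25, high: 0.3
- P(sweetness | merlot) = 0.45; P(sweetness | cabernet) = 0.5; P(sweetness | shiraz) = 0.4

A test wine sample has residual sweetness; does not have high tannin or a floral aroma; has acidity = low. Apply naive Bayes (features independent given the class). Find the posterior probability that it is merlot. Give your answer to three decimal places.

merlot: 0.35 × (1−0.15) × (1−0.4) × 0.25 × 0.45 = 0.02008125
cabernet: 0.15 × (1−0.9) × (1−0.7) × 0.05 × 0.5 = 0.0001125
shiraz: 0.5 × (1−0.75) × (1−0.45) × 0.45 × 0.4 = 0.012375
P(merlot | x) = 0.02008125 / 0.03256875 ≈ 0.617

0.617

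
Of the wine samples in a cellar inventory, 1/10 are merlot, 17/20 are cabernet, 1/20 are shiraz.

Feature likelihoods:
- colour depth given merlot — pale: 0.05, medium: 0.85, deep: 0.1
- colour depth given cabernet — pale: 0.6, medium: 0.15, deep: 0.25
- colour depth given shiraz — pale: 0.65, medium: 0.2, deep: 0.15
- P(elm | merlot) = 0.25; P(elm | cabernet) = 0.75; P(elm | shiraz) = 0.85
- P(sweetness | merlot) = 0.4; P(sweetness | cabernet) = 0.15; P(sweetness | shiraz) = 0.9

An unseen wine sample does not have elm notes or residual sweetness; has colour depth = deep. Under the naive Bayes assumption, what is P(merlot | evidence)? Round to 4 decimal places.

merlot: 0.1 × 0.1 × (1−0.25) × (1−0.4) = 0.0045
cabernet: 0.85 × 0.25 × (1−0.75) × (1−0.15) = 0.04515625
shiraz: 0.05 × 0.15 × (1−0.85) × (1−0.9) = 0.0001125
P(merlot | x) = 0.0045 / 0.04976875 ≈ 0.0904

0.0904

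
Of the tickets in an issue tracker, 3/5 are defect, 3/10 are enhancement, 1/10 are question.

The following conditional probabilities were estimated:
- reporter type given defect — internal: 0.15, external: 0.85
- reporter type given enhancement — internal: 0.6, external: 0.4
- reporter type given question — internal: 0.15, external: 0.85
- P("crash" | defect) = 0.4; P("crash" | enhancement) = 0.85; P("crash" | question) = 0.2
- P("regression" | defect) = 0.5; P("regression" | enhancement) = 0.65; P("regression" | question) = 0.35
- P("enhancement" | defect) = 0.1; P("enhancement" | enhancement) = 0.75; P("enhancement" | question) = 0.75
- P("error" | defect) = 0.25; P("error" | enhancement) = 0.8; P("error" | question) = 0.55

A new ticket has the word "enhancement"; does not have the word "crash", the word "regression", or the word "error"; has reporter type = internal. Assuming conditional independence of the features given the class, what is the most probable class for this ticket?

defect: 0.6 × 0.15 × (1−0.4) × (1−0.5) × 0.1 × (1−0.25) = 0.002025
enhancement: 0.3 × 0.6 × (1−0.85) × (1−0.65) × 0.75 × (1−0.8) = 0.0014175
question: 0.1 × 0.15 × (1−0.2) × (1−0.35) × 0.75 × (1−0.55) = 0.0026325
Highest score → question.

question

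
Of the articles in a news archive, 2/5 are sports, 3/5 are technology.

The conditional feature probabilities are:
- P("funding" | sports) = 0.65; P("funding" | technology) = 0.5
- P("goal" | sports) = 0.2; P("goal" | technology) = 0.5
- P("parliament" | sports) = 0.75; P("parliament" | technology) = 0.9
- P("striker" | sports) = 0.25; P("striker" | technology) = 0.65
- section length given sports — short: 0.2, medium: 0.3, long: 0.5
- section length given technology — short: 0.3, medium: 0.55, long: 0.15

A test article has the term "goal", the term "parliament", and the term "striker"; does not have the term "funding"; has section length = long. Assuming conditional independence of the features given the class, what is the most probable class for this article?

sports: 0.4 × (1−0.65) × 0.2 × 0.75 × 0.25 × 0.5 = 0.002625
technology: 0.6 × (1−0.5) × 0.5 × 0.9 × 0.65 × 0.15 = 0.0131625
Highest score → technology.

technology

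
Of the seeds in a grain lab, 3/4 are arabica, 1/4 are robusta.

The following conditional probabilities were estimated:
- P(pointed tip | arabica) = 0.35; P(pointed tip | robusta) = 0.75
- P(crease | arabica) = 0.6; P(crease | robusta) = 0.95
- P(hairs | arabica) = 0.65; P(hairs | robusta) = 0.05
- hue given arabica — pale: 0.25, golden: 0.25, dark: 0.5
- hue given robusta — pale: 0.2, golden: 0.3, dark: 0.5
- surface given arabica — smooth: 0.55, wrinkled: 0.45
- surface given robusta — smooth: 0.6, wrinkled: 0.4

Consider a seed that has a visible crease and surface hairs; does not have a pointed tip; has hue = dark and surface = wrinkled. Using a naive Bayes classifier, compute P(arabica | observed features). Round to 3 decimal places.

arabica: 0.75 × (1−0.35) × 0.6 × 0.65 × 0.5 × 0.45 = 0.042778125
robusta: 0.25 × (1−0.75) × 0.95 × 0.05 × 0.5 × 0.4 = 0.00059375
P(arabica | x) = 0.042778125 / 0.043371875 ≈ 0.986

0.986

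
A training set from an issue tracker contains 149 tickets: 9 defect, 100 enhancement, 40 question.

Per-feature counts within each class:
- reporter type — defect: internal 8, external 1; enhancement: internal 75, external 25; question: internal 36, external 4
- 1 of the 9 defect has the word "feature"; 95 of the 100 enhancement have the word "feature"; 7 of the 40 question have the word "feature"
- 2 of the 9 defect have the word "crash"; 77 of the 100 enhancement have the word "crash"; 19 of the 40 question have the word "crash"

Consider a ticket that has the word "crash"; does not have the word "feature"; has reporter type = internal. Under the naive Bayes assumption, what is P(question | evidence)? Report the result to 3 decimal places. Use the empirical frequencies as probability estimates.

defect: (9/149) × (8/9) × (8/9) × (2/9) ≈ 0.0106057
enhancement: (100/149) × (75/100) × (5/100) × (77/100) ≈ 0.0193792
question: (40/149) × (36/40) × (33/40) × (19/40) ≈ 0.0946812
P(question | x) = 0.0946812 / 0.1246661 ≈ 0.759

0.759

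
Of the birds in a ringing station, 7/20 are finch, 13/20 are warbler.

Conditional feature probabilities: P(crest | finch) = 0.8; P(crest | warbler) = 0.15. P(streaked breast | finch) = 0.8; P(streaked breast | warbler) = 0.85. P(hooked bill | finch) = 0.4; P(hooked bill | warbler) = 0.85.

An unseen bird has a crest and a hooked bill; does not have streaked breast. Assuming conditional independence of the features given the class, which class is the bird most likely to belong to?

finch: 0.35 × 0.8 × (1−0.8) × 0.4 = 0.0224
warbler: 0.65 × 0.15 × (1−0.85) × 0.85 = 0.01243125
Highest score → finch.

finch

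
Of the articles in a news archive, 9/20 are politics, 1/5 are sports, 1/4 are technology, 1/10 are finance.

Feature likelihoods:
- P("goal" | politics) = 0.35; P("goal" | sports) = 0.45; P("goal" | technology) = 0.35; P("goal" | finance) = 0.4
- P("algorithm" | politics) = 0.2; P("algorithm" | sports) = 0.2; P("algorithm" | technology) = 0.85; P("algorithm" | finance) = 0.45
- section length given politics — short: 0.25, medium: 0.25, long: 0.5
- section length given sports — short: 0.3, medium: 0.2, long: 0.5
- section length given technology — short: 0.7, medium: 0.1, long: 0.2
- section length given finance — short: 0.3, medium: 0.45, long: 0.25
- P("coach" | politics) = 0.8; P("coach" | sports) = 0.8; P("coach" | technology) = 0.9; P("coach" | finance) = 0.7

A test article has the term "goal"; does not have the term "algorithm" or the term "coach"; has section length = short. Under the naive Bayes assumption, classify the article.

politics: 0.45 × 0.35 × (1−0.2) × 0.25 × (1−0.8) = 0.0063
sports: 0.2 × 0.45 × (1−0.2) × 0.3 × (1−0.8) = 0.00432
technology: 0.25 × 0.35 × (1−0.85) × 0.7 × (1−0.9) = 0.00091875
finance: 0.1 × 0.4 × (1−0.45) × 0.3 × (1−0.7) = 0.00198
Highest score → politics.

politics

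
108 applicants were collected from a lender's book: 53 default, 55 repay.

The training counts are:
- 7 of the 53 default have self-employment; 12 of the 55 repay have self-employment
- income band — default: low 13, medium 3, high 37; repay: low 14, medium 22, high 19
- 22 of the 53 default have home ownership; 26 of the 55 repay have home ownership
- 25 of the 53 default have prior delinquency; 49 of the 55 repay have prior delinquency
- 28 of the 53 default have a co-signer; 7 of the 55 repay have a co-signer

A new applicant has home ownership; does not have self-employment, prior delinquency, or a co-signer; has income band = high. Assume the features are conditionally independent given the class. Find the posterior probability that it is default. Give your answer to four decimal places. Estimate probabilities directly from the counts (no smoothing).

default: (53/108) × (46/53) × (37/53) × (22/53) × (28/53) × (25/53) ≈ 0.0307576
repay: (55/108) × (43/55) × (19/55) × (26/55) × (6/55) × (48/55) ≈ 0.00619032
P(default | x) = 0.0307576 / 0.03694792 ≈ 0.8325

0.8325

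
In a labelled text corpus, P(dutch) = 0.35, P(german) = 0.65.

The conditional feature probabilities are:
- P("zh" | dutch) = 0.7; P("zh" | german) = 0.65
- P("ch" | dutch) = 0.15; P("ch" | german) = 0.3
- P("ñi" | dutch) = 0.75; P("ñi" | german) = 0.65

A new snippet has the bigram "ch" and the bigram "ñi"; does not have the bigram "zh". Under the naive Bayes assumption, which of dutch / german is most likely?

dutch: 0.35 × (1−0.7) × 0.15 × 0.75 = 0.0118125
german: 0.65 × (1−0.65) × 0.3 × 0.65 = 0.0443625
Highest score → german.

german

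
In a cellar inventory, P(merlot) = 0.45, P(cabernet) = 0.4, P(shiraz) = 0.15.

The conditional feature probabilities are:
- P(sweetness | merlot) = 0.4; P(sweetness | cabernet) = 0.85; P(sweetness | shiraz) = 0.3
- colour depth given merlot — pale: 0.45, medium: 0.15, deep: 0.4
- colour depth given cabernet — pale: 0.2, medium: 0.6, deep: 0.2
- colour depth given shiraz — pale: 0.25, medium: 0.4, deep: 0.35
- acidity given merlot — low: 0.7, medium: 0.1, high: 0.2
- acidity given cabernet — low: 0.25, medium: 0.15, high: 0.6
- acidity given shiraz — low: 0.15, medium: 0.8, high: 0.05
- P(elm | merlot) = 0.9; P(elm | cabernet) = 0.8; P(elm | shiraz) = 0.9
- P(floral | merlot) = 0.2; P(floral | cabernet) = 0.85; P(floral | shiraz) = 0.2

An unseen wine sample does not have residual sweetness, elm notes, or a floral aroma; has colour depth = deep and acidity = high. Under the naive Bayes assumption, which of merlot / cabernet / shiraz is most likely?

merlot: 0.45 × (1−0.4) × 0.4 × 0.2 × (1−0.9) × (1−0.2) = 0.001728
cabernet: 0.4 × (1−0.85) × 0.2 × 0.6 × (1−0.8) × (1−0.85) = 0.000216
shiraz: 0.15 × (1−0.3) × 0.35 × 0.05 × (1−0.9) × (1−0.2) = 0.000147
Highest score → merlot.

merlot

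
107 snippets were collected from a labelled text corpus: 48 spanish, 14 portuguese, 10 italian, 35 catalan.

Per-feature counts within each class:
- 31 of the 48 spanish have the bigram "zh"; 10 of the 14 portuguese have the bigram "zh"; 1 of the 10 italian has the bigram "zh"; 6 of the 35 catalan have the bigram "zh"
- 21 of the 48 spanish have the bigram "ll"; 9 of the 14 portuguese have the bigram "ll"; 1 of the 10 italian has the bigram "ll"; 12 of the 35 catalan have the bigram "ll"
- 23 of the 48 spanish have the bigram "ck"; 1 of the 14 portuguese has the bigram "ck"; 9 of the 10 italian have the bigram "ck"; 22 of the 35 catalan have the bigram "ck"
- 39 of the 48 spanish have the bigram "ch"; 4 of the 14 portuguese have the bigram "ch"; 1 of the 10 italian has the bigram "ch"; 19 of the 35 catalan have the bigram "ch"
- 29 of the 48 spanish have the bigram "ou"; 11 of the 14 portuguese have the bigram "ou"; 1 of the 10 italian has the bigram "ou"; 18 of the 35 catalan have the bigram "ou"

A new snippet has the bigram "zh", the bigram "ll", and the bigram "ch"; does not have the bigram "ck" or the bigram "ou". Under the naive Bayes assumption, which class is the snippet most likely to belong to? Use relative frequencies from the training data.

spanish

spanish: (48/107) × (31/48) × (21/48) × (25/48) × (39/48) × (19/48) ≈ 0.021232
portuguese: (14/107) × (10/14) × (9/14) × (13/14) × (4/14) × (3/14) ≈ 0.00341563
italian: (10/107) × (1/10) × (1/10) × (1/10) × (1/10) × (9/10) ≈ 0.00000841121
catalan: (35/107) × (6/35) × (12/35) × (13/35) × (19/35) × (17/35) ≈ 0.00188288
Highest score → spanish.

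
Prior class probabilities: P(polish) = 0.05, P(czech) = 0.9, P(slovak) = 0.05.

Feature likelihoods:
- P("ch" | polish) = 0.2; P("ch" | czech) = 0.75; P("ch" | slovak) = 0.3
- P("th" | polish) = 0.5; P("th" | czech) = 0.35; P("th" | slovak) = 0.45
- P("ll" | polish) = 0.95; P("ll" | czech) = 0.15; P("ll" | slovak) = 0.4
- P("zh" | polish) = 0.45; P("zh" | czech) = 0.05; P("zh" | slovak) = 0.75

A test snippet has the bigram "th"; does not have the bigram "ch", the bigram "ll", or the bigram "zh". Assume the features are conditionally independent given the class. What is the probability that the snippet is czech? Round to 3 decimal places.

0.956

polish: 0.05 × (1−0.2) × 0.5 × (1−0.95) × (1−0.45) = 0.00055
czech: 0.9 × (1−0.75) × 0.35 × (1−0.15) × (1−0.05) = 0.063590625
slovak: 0.05 × (1−0.3) × 0.45 × (1−0.4) × (1−0.75) = 0.0023625
P(czech | x) = 0.063590625 / 0.066503125 ≈ 0.956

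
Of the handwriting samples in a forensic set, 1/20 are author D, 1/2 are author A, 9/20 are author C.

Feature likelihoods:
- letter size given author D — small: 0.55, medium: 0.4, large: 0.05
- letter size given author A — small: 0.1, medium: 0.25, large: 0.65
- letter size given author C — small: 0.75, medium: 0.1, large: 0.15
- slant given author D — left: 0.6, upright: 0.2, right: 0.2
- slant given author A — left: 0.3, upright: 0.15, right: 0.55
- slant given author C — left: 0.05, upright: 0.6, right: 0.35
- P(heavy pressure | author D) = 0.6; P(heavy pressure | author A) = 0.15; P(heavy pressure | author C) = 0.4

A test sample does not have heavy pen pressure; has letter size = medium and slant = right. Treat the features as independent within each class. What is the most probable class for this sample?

author D: 0.05 × 0.4 × 0.2 × (1−0.6) = 0.0016
author A: 0.5 × 0.25 × 0.55 × (1−0.15) = 0.0584375
author C: 0.45 × 0.1 × 0.35 × (1−0.4) = 0.00945
Highest score → author A.

author A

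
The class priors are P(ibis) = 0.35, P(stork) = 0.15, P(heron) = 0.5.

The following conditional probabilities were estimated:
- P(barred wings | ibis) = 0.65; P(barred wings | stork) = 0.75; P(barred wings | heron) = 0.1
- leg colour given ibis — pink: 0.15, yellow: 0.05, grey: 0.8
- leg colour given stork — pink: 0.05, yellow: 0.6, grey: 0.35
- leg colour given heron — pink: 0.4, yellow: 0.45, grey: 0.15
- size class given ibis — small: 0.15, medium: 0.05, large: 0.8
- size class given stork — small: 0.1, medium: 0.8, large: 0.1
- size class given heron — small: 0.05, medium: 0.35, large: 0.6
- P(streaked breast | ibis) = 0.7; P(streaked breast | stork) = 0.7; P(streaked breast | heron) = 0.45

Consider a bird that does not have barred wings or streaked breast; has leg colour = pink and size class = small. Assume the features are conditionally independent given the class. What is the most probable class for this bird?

heron

ibis: 0.35 × (1−0.65) × 0.15 × 0.15 × (1−0.7) = 0.000826875
stork: 0.15 × (1−0.75) × 0.05 × 0.1 × (1−0.7) = 0.00005625
heron: 0.5 × (1−0.1) × 0.4 × 0.05 × (1−0.45) = 0.00495
Highest score → heron.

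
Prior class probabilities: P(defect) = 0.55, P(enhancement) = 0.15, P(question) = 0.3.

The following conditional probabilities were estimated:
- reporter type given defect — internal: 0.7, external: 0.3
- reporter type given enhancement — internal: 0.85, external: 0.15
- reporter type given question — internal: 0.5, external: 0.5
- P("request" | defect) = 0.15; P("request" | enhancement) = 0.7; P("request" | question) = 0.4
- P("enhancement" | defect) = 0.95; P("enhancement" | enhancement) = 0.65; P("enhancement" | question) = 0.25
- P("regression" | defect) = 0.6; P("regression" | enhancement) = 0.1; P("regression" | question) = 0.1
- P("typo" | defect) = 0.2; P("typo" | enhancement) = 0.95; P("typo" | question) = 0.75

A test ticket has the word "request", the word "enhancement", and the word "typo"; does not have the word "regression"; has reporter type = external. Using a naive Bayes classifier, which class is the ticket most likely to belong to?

question

defect: 0.55 × 0.3 × 0.15 × 0.95 × (1−0.6) × 0.2 = 0.001881
enhancement: 0.15 × 0.15 × 0.7 × 0.65 × (1−0.1) × 0.95 = 0.0087530625
question: 0.3 × 0.5 × 0.4 × 0.25 × (1−0.1) × 0.75 = 0.010125
Highest score → question.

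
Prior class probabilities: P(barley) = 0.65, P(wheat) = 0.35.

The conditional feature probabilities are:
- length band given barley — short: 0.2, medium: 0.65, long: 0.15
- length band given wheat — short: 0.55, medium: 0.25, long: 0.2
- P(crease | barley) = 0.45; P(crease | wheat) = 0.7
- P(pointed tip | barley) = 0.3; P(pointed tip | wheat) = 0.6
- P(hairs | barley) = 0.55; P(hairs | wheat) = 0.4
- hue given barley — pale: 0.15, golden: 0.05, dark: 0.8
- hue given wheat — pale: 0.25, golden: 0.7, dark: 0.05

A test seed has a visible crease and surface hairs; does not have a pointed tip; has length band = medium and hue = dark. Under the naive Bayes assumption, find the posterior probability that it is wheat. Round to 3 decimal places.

0.008

barley: 0.65 × 0.65 × 0.45 × (1−0.3) × 0.55 × 0.8 = 0.0585585
wheat: 0.35 × 0.25 × 0.7 × (1−0.6) × 0.4 × 0.05 = 0.00049
P(wheat | x) = 0.00049 / 0.0590485 ≈ 0.008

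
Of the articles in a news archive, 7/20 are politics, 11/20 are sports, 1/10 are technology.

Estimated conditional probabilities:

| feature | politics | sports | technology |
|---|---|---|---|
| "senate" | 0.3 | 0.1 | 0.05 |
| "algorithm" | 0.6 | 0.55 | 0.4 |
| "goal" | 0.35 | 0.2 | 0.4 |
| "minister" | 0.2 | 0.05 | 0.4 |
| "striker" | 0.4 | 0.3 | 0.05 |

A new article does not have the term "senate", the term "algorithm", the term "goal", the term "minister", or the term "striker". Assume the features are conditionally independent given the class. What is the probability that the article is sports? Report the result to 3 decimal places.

0.703

politics: 0.35 × (1−0.3) × (1−0.6) × (1−0.35) × (1−0.2) × (1−0.4) = 0.030576
sports: 0.55 × (1−0.1) × (1−0.55) × (1−0.2) × (1−0.05) × (1−0.3) = 0.118503
technology: 0.1 × (1−0.05) × (1−0.4) × (1−0.4) × (1−0.4) × (1−0.05) = 0.019494
P(sports | x) = 0.118503 / 0.168573 ≈ 0.703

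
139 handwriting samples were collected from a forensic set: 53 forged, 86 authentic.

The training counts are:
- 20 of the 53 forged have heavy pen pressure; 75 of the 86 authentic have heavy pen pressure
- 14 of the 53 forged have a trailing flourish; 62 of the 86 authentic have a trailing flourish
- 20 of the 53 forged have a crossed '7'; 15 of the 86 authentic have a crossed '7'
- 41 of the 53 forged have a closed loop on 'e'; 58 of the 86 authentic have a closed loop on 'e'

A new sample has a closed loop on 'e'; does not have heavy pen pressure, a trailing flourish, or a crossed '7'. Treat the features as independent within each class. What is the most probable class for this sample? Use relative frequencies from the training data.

forged

forged: (53/139) × (33/53) × (39/53) × (33/53) × (41/53) ≈ 0.0841461
authentic: (86/139) × (11/86) × (24/86) × (71/86) × (58/86) ≈ 0.0122965
Highest score → forged.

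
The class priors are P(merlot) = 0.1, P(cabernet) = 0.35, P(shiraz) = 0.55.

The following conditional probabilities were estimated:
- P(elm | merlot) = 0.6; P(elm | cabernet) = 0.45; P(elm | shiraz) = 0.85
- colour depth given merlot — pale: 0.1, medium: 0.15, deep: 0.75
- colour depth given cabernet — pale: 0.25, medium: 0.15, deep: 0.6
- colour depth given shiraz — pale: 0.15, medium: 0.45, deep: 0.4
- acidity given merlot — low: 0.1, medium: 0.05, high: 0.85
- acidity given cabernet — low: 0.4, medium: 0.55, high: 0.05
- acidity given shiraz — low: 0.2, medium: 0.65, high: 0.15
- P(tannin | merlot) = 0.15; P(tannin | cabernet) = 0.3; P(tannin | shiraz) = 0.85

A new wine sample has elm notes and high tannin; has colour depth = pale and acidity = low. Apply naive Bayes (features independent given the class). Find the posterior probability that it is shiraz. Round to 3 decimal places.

0.712

merlot: 0.1 × 0.6 × 0.1 × 0.1 × 0.15 = 0.00009
cabernet: 0.35 × 0.45 × 0.25 × 0.4 × 0.3 = 0.004725
shiraz: 0.55 × 0.85 × 0.15 × 0.2 × 0.85 = 0.01192125
P(shiraz | x) = 0.01192125 / 0.01673625 ≈ 0.712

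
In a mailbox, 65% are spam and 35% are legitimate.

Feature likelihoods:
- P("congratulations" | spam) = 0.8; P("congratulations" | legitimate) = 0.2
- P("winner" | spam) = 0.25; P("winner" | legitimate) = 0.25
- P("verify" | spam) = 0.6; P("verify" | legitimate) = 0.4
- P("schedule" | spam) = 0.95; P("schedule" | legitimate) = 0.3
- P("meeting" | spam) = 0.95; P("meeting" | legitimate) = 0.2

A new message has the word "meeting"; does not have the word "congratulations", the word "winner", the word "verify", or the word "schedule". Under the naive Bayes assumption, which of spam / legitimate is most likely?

spam: 0.65 × (1−0.8) × (1−0.25) × (1−0.6) × (1−0.95) × 0.95 = 0.0018525
legitimate: 0.35 × (1−0.2) × (1−0.25) × (1−0.4) × (1−0.3) × 0.2 = 0.01764
Highest score → legitimate.

legitimate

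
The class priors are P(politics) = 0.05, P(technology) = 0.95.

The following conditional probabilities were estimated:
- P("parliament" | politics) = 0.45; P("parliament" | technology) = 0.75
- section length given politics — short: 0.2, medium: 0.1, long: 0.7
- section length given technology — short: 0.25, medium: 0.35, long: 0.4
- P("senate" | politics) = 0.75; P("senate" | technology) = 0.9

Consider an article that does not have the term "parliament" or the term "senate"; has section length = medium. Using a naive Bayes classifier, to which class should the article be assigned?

technology

politics: 0.05 × (1−0.45) × 0.1 × (1−0.75) = 0.0006875
technology: 0.95 × (1−0.75) × 0.35 × (1−0.9) = 0.0083125
Highest score → technology.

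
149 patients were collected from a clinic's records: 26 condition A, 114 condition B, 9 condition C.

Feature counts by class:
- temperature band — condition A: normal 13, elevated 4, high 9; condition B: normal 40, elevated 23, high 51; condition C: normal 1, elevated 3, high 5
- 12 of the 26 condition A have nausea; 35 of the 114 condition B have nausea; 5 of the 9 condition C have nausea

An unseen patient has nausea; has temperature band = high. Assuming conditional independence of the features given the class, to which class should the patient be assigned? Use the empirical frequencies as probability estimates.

condition A: (26/149) × (9/26) × (12/26) ≈ 0.0278782
condition B: (114/149) × (51/114) × (35/114) ≈ 0.105087
condition C: (9/149) × (5/9) × (5/9) ≈ 0.0186428
Highest score → condition B.

condition B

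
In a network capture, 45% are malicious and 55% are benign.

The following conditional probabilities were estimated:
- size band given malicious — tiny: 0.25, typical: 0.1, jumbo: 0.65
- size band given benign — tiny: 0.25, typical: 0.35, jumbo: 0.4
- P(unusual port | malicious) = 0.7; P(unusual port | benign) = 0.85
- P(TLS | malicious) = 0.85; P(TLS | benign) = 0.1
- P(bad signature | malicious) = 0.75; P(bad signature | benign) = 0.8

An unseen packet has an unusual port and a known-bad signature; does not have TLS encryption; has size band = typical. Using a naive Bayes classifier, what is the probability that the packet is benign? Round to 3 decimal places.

malicious: 0.45 × 0.1 × 0.7 × (1−0.85) × 0.75 = 0.00354375
benign: 0.55 × 0.35 × 0.85 × (1−0.1) × 0.8 = 0.11781
P(benign | x) = 0.11781 / 0.12135375 ≈ 0.971

0.971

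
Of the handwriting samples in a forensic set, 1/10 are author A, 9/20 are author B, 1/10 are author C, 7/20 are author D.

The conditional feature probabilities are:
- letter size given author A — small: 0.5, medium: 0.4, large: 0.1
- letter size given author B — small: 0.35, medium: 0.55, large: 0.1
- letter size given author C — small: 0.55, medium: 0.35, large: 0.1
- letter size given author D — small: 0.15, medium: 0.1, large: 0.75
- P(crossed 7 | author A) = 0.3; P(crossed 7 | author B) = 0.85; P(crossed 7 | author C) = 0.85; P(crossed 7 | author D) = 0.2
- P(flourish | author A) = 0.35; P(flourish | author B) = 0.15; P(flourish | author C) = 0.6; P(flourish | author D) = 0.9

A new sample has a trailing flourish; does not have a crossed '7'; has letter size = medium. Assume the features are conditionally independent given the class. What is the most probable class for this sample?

author D

author A: 0.1 × 0.4 × (1−0.3) × 0.35 = 0.0098
author B: 0.45 × 0.55 × (1−0.85) × 0.15 = 0.00556875
author C: 0.1 × 0.35 × (1−0.85) × 0.6 = 0.00315
author D: 0.35 × 0.1 × (1−0.2) × 0.9 = 0.0252
Highest score → author D.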